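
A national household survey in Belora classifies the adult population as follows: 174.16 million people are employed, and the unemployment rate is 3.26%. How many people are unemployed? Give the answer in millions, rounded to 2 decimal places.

About 5.87 million are unemployed.

Let U be the number unemployed. The labor force is E + U, and U/(E+U) = 0.0326.
So U = 0.0326 × 174.16 / (1 − 0.0326) = 5.6776 / 0.9674 ≈ 5.87 million.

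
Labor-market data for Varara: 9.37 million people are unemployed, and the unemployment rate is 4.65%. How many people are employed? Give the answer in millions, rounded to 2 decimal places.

Labor force = U / u = 9.37 / 0.0465 ≈ 201.51 million.
Employed = labor force − unemployed = 201.51 − 9.37 = 192.14 million.

About 192.14 million are employed.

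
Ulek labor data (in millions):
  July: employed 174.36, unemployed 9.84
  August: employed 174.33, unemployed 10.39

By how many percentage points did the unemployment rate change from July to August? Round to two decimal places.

July: labor force = 174.36 + 9.84 = 184.20; u = 9.84/184.20 = 5.34%.
August: labor force = 174.33 + 10.39 = 184.72; u = 10.39/184.72 = 5.62%.
Change = 5.62% − 5.34% = +0.28 pp.

The unemployment rate changed by +0.28 percentage points.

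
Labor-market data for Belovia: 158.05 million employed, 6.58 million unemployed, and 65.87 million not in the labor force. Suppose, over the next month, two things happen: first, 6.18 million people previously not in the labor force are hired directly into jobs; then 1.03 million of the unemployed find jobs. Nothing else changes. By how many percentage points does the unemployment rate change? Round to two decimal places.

Initially, labor force = 158.05 + 6.58 = 164.63 million, so u = 6.58/164.63 = 4.00%.
After the first change, employed and labor force both rise by 6.18; unemployed unchanged → E = 164.23, U = 6.58, labor force = 170.81 million.
After the second change, unemployed falls and employed rises by 1.03; labor force unchanged → E = 165.26, U = 5.55, labor force = 170.81 million.
New unemployment rate = 5.55 / 170.81 = 3.25%.
Change = 3.25% − 4.00% = −0.75 percentage points.

The unemployment rate changes by −0.75 percentage points.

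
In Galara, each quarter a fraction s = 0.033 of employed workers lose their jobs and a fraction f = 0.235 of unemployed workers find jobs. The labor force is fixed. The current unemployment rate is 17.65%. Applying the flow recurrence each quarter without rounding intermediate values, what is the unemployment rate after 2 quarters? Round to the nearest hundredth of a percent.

With a fixed labor force, u_{t+1} = u_t + s·(1−u_t) − f·u_t = u_t·(1−s−f) + s.
Here 1−s−f = 0.732 and s = 0.033.
u_1 = 0.176500 × 0.732 + 0.033 = 0.162198.
u_2 = 0.162198 × 0.732 + 0.033 = 0.151729.

Unemployment rate after two quarters ≈ 15.17%.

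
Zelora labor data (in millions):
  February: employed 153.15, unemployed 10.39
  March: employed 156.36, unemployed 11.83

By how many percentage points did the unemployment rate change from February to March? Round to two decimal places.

The unemployment rate changed by +0.68 percentage points.

February: labor force = 153.15 + 10.39 = 163.54; u = 10.39/163.54 = 6.35%.
March: labor force = 156.36 + 11.83 = 168.19; u = 11.83/168.19 = 7.03%.
Change = 7.03% − 6.35% = +0.68 pp.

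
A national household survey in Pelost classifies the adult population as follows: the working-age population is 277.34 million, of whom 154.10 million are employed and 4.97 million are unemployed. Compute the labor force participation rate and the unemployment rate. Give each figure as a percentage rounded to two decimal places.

Labor force = employed + unemployed = 154.10 + 4.97 = 159.07 million.
Unemployment rate = 4.97 / 159.07 = 3.12%.
Labor force participation rate = 159.07 / 277.34 = 57.36%.

Labor force participation rate ≈ 57.36%; unemployment rate ≈ 3.12%.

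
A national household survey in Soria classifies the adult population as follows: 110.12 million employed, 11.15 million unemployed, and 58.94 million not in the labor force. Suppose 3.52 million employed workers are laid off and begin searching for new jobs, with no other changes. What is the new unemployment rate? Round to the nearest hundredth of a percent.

New unemployment rate ≈ 12.10%.

Initially, labor force = 110.12 + 11.15 = 121.27 million, so u = 11.15/121.27 = 9.19%.
After the change, employed falls and unemployed rises by 3.52; labor force unchanged → E = 106.60, U = 14.67, labor force = 121.27 million.
New unemployment rate = 14.67 / 121.27 = 12.10%.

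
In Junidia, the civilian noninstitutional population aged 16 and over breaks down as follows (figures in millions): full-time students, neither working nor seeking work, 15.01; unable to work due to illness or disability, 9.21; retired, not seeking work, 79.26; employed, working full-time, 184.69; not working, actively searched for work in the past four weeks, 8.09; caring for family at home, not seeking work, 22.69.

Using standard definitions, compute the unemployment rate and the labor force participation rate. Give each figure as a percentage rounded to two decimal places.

Unemployment rate ≈ 4.20%; labor force participation rate ≈ 60.44%.

Employed = 184.69 million.
Unemployed = 8.09 million.
Labor force = 184.69 + 8.09 = 192.78 million.
Not in labor force = 15.01 + 9.21 + 79.26 + 22.69 = 126.17 million (those not working and not actively searching are outside the labor force).
Civilian working-age population = 192.78 + 126.17 = 318.95 million.
Unemployment rate = 8.09 / 192.78 = 4.20%.
Labor force participation rate = 192.78 / 318.95 = 60.44%.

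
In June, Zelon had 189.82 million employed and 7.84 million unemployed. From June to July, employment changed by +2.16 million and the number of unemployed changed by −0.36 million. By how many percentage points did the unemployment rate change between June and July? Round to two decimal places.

June: labor force = 189.82 + 7.84 = 197.66; u = 7.84/197.66 = 3.97%.
July: labor force = 191.98 + 7.48 = 199.46; u = 7.48/199.46 = 3.75%.
Change = 3.75% − 3.97% = −0.22 pp.

The unemployment rate changed by −0.22 percentage points.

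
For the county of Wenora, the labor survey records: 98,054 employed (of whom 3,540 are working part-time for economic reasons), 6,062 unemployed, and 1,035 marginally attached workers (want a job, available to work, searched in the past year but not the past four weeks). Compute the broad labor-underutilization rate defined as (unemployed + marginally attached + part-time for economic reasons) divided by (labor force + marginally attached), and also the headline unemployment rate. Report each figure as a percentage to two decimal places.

Labor force = 98,054 + 6,062 = 104,116.
Numerator = 6,062 + 1,035 + 3,540 = 10,637.
Denominator = 104,116 + 1,035 = 105,151.
Broad rate = 10,637 / 105,151 = 10.12%.
Headline unemployment rate = 6,062 / 104,116 = 5.82%.

Broad underutilization rate ≈ 10.12%; headline unemployment rate ≈ 5.82%.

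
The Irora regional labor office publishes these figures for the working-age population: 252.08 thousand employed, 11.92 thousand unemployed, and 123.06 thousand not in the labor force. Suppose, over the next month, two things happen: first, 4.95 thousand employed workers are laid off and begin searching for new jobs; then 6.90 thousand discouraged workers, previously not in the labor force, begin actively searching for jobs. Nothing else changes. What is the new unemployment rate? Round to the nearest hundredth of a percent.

Initially, labor force = 252.08 + 11.92 = 264.00 thousand, so u = 11.92/264.00 = 4.52%.
After the first change, employed falls and unemployed rises by 4.95; labor force unchanged → E = 247.13, U = 16.87, labor force = 264.00 thousand.
After the second change, unemployed and labor force both rise by 6.90 → E = 247.13, U = 23.77, labor force = 270.90 thousand.
New unemployment rate = 23.77 / 270.90 = 8.77%.

New unemployment rate ≈ 8.77%.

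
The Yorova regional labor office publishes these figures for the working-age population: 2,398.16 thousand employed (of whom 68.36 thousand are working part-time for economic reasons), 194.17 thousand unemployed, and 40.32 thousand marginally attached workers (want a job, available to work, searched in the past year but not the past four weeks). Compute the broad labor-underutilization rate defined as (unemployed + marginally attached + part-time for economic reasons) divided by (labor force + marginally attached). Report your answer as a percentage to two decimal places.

Labor force = 2,398.16 + 194.17 = 2,592.33 thousand.
Numerator = 194.17 + 40.32 + 68.36 = 302.85 thousand.
Denominator = 2,592.33 + 40.32 = 2,632.65 thousand.
Broad rate = 302.85 / 2,632.65 = 11.50%.

Broad underutilization rate ≈ 11.50%.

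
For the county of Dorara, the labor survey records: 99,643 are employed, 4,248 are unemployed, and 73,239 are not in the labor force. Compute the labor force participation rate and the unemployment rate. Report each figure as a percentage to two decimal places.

Labor force participation rate ≈ 58.65%; unemployment rate ≈ 4.09%.

Labor force = employed + unemployed = 99,643 + 4,248 = 103,891.
Working-age population = 103,891 + 73,239 = 177,130.
Unemployment rate = 4,248 / 103,891 = 4.09%.
Labor force participation rate = 103,891 / 177,130 = 58.65%.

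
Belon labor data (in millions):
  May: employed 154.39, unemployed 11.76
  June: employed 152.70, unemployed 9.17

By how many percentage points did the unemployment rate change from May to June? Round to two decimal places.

The unemployment rate changed by −1.41 percentage points.

May: labor force = 154.39 + 11.76 = 166.15; u = 11.76/166.15 = 7.08%.
June: labor force = 152.70 + 9.17 = 161.87; u = 9.17/161.87 = 5.67%.
Change = 5.67% − 7.08% = −1.41 pp.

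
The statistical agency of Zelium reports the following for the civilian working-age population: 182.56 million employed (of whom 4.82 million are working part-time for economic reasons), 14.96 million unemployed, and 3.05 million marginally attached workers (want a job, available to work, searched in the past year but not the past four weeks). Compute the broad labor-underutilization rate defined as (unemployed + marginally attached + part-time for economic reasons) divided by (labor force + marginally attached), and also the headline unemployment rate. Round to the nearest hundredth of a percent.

Labor force = 182.56 + 14.96 = 197.52 million.
Numerator = 14.96 + 3.05 + 4.82 = 22.83 million.
Denominator = 197.52 + 3.05 = 200.57 million.
Broad rate = 22.83 / 200.57 = 11.38%.
Headline unemployment rate = 14.96 / 197.52 = 7.57%.

Broad underutilization rate ≈ 11.38%; headline unemployment rate ≈ 7.57%.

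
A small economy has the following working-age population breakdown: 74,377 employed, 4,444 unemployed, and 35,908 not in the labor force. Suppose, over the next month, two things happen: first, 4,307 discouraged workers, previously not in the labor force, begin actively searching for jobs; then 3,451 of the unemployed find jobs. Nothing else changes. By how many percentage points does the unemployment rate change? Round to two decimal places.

Initially, labor force = 74,377 + 4,444 = 78,821, so u = 4,444/78,821 = 5.64%.
After the first change, unemployed and labor force both rise by 4,307 → E = 74,377, U = 8,751, labor force = 83,128.
After the second change, unemployed falls and employed rises by 3,451; labor force unchanged → E = 77,828, U = 5,300, labor force = 83,128.
New unemployment rate = 5,300 / 83,128 = 6.38%.
Change = 6.38% − 5.64% = +0.74 percentage points.

The unemployment rate changes by +0.74 percentage points.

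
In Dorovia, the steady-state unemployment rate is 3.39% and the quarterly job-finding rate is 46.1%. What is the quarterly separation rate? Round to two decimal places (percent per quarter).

Separation rate ≈ 1.62% per quarter.

From u* = s/(s+f): s = u·f/(1−u).
s = 0.0339 × 46.1 / (1 − 0.0339) = 1.5628 / 0.9661 ≈ 1.62% per quarter.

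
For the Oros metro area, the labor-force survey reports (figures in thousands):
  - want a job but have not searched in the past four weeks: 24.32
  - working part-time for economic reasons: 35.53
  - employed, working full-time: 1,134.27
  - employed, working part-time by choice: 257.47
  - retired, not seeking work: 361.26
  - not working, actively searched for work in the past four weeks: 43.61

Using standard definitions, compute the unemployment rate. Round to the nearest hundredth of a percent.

Unemployment rate ≈ 2.96%.

Employed = 35.53 + 1,134.27 + 257.47 = 1,427.27 thousand (anyone who worked, including part-time for economic reasons, counts as employed).
Unemployed = 43.61 thousand.
Labor force = 1,427.27 + 43.61 = 1,470.88 thousand.
Unemployment rate = 43.61 / 1,470.88 = 2.96%.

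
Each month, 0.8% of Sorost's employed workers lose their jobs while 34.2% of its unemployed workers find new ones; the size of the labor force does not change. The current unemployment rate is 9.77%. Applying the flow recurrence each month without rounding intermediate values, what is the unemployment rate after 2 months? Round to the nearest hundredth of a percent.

Unemployment rate after two months ≈ 5.45%.

With a fixed labor force, u_{t+1} = u_t + s·(1−u_t) − f·u_t = u_t·(1−s−f) + s.
Here 1−s−f = 0.650 and s = 0.008.
u_1 = 0.097700 × 0.650 + 0.008 = 0.071505.
u_2 = 0.071505 × 0.650 + 0.008 = 0.054478.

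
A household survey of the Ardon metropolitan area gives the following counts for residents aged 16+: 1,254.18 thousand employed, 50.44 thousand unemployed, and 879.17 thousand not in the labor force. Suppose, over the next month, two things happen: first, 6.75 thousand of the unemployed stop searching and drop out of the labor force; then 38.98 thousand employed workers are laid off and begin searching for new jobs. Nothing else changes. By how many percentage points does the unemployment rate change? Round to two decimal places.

Initially, labor force = 1,254.18 + 50.44 = 1,304.62 thousand, so u = 50.44/1,304.62 = 3.87%.
After the first change, unemployed and labor force both fall by 6.75 → E = 1,254.18, U = 43.69, labor force = 1,297.87 thousand.
After the second change, employed falls and unemployed rises by 38.98; labor force unchanged → E = 1,215.20, U = 82.67, labor force = 1,297.87 thousand.
New unemployment rate = 82.67 / 1,297.87 = 6.37%.
Change = 6.37% − 3.87% = +2.50 percentage points.

The unemployment rate changes by +2.50 percentage points.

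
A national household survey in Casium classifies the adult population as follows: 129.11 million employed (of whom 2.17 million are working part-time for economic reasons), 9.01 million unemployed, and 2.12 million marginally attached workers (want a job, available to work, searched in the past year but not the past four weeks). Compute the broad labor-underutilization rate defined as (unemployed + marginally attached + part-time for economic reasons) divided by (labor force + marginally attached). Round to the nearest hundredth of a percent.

Broad underutilization rate ≈ 9.48%.

Labor force = 129.11 + 9.01 = 138.12 million.
Numerator = 9.01 + 2.12 + 2.17 = 13.30 million.
Denominator = 138.12 + 2.12 = 140.24 million.
Broad rate = 13.30 / 140.24 = 9.48%.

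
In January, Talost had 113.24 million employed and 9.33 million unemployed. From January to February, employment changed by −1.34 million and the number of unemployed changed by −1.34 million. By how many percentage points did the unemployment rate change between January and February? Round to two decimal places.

The unemployment rate changed by −0.95 percentage points.

January: labor force = 113.24 + 9.33 = 122.57; u = 9.33/122.57 = 7.61%.
February: labor force = 111.90 + 7.99 = 119.89; u = 7.99/119.89 = 6.66%.
Change = 6.66% − 7.61% = −0.95 pp.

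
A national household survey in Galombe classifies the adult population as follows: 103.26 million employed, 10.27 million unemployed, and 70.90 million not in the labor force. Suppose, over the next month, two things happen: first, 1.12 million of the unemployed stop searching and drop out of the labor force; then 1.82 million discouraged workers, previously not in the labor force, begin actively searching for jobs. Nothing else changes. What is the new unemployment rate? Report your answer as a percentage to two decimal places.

Initially, labor force = 103.26 + 10.27 = 113.53 million, so u = 10.27/113.53 = 9.05%.
After the first change, unemployed and labor force both fall by 1.12 → E = 103.26, U = 9.15, labor force = 112.41 million.
After the second change, unemployed and labor force both rise by 1.82 → E = 103.26, U = 10.97, labor force = 114.23 million.
New unemployment rate = 10.97 / 114.23 = 9.60%.

New unemployment rate ≈ 9.60%.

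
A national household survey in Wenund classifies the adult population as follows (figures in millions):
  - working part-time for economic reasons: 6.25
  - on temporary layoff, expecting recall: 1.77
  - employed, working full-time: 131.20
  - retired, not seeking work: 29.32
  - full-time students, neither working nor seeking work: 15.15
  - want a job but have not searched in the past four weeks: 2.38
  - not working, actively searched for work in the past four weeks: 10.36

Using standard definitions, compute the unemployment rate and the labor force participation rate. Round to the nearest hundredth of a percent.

Employed = 6.25 + 131.20 = 137.45 million (anyone who worked, including part-time for economic reasons, counts as employed).
Unemployed = 1.77 + 10.36 = 12.13 million (jobless and actively searching, or on temporary layoff).
Labor force = 137.45 + 12.13 = 149.58 million.
Not in labor force = 29.32 + 15.15 + 2.38 = 46.85 million (those not working and not actively searching are outside the labor force — including those who want a job but have given up searching).
Civilian working-age population = 149.58 + 46.85 = 196.43 million.
Unemployment rate = 12.13 / 149.58 = 8.11%.
Labor force participation rate = 149.58 / 196.43 = 76.15%.

Unemployment rate ≈ 8.11%; labor force participation rate ≈ 76.15%.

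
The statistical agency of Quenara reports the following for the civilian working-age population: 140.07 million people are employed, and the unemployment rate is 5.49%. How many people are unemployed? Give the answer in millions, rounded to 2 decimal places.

About 8.14 million are unemployed.

Let U be the number unemployed. The labor force is E + U, and U/(E+U) = 0.0549.
So U = 0.0549 × 140.07 / (1 − 0.0549) = 7.6898 / 0.9451 ≈ 8.14 million.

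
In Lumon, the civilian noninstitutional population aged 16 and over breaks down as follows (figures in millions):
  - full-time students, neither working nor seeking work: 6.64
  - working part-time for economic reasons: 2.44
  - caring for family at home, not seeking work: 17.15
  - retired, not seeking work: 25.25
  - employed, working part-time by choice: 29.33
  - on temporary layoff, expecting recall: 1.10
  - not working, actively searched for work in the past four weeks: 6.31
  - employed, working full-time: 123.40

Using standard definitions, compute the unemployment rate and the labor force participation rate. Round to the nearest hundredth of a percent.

Employed = 2.44 + 29.33 + 123.40 = 155.17 million (anyone who worked, including part-time for economic reasons, counts as employed).
Unemployed = 1.10 + 6.31 = 7.41 million (jobless and actively searching, or on temporary layoff).
Labor force = 155.17 + 7.41 = 162.58 million.
Not in labor force = 6.64 + 17.15 + 25.25 = 49.04 million (those not working and not actively searching are outside the labor force).
Civilian working-age population = 162.58 + 49.04 = 211.62 million.
Unemployment rate = 7.41 / 162.58 = 4.56%.
Labor force participation rate = 162.58 / 211.62 = 76.83%.

Unemployment rate ≈ 4.56%; labor force participation rate ≈ 76.83%.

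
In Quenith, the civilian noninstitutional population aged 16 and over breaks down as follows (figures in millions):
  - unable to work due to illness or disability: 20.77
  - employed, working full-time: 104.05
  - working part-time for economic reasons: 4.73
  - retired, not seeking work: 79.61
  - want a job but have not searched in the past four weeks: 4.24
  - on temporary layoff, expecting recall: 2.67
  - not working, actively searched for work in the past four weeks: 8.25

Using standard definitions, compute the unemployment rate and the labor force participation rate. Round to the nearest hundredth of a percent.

Employed = 104.05 + 4.73 = 108.78 million (anyone who worked, including part-time for economic reasons, counts as employed).
Unemployed = 2.67 + 8.25 = 10.92 million (jobless and actively searching, or on temporary layoff).
Labor force = 108.78 + 10.92 = 119.70 million.
Not in labor force = 20.77 + 79.61 + 4.24 = 104.62 million (those not working and not actively searching are outside the labor force — including those who want a job but have given up searching).
Civilian working-age population = 119.70 + 104.62 = 224.32 million.
Unemployment rate = 10.92 / 119.70 = 9.12%.
Labor force participation rate = 119.70 / 224.32 = 53.36%.

Unemployment rate ≈ 9.12%; labor force participation rate ≈ 53.36%.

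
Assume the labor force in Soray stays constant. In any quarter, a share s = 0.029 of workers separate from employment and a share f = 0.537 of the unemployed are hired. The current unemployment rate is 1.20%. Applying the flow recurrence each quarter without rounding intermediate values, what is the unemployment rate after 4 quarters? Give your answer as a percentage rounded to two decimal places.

With a fixed labor force, u_{t+1} = u_t + s·(1−u_t) − f·u_t = u_t·(1−s−f) + s.
Here 1−s−f = 0.434 and s = 0.029.
u_1 = 0.012000 × 0.434 + 0.029 = 0.034208.
u_2 = 0.034208 × 0.434 + 0.029 = 0.043846.
u_3 = 0.043846 × 0.434 + 0.029 = 0.048029.
u_4 = 0.048029 × 0.434 + 0.029 = 0.049845.

Unemployment rate after four quarters ≈ 4.98%.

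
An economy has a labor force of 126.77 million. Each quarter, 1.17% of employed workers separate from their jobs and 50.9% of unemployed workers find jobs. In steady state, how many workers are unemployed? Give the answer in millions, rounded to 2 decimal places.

Steady-state unemployment rate u* = s/(s+f) = 1.17/(1.17+50.9) = 0.022470.
Unemployed = u* × labor force = 0.022470 × 126.77 ≈ 2.85 million.

About 2.85 million are unemployed in steady state.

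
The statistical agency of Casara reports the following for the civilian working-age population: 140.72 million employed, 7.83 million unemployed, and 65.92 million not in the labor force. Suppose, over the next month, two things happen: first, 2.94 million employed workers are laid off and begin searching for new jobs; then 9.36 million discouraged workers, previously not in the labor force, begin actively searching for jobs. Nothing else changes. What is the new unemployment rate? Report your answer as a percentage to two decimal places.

Initially, labor force = 140.72 + 7.83 = 148.55 million, so u = 7.83/148.55 = 5.27%.
After the first change, employed falls and unemployed rises by 2.94; labor force unchanged → E = 137.78, U = 10.77, labor force = 148.55 million.
After the second change, unemployed and labor force both rise by 9.36 → E = 137.78, U = 20.13, labor force = 157.91 million.
New unemployment rate = 20.13 / 157.91 = 12.75%.

New unemployment rate ≈ 12.75%.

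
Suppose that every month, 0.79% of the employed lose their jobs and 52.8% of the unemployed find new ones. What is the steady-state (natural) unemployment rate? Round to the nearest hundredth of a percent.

At steady state the flows balance: s·E = f·U, so U/(E+U) = s/(s+f).
u* = 0.79 / (0.79 + 52.8) = 0.79 / 53.59 = 1.47%.

Steady-state unemployment rate ≈ 1.47%.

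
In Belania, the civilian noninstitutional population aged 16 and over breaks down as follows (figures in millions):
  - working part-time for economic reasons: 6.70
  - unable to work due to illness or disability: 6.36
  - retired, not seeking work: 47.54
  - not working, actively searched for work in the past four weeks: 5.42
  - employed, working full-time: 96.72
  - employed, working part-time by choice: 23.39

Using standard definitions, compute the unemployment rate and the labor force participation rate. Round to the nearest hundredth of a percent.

Employed = 6.70 + 96.72 + 23.39 = 126.81 million (anyone who worked, including part-time for economic reasons, counts as employed).
Unemployed = 5.42 million.
Labor force = 126.81 + 5.42 = 132.23 million.
Not in labor force = 6.36 + 47.54 = 53.90 million (those not working and not actively searching are outside the labor force).
Civilian working-age population = 132.23 + 53.90 = 186.13 million.
Unemployment rate = 5.42 / 132.23 = 4.10%.
Labor force participation rate = 132.23 / 186.13 = 71.04%.

Unemployment rate ≈ 4.10%; labor force participation rate ≈ 71.04%.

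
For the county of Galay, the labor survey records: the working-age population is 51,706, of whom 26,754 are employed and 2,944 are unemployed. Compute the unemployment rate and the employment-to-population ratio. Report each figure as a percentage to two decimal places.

Labor force = employed + unemployed = 26,754 + 2,944 = 29,698.
Unemployment rate = 2,944 / 29,698 = 9.91%.
Employment-population ratio = 26,754 / 51,706 = 51.74%.

Unemployment rate ≈ 9.91%; employment-population ratio ≈ 51.74%.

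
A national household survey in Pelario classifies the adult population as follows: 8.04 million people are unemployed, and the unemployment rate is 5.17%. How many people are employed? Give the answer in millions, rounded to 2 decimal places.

About 147.47 million are employed.

Labor force = U / u = 8.04 / 0.0517 ≈ 155.51 million.
Employed = labor force − unemployed = 155.51 − 8.04 = 147.47 million.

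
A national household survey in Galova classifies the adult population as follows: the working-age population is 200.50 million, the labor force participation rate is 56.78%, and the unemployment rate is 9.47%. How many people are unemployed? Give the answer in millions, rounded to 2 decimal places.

About 10.78 million are unemployed.

Labor force = 0.5678 × 200.50 = 113.84 million.
Unemployed = 0.0947 × 113.84 ≈ 10.78 million.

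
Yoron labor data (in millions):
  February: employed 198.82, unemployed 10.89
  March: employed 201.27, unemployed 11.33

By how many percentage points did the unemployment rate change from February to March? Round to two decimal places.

The unemployment rate changed by +0.14 percentage points.

February: labor force = 198.82 + 10.89 = 209.71; u = 10.89/209.71 = 5.19%.
March: labor force = 201.27 + 11.33 = 212.60; u = 11.33/212.60 = 5.33%.
Change = 5.33% − 5.19% = +0.14 pp.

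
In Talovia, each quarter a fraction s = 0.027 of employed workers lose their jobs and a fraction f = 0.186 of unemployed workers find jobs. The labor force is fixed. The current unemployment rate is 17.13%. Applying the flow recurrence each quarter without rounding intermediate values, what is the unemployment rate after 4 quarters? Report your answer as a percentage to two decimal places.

With a fixed labor force, u_{t+1} = u_t + s·(1−u_t) − f·u_t = u_t·(1−s−f) + s.
Here 1−s−f = 0.787 and s = 0.027.
u_1 = 0.171300 × 0.787 + 0.027 = 0.161813.
u_2 = 0.161813 × 0.787 + 0.027 = 0.154347.
u_3 = 0.154347 × 0.787 + 0.027 = 0.148471.
u_4 = 0.148471 × 0.787 + 0.027 = 0.143847.

Unemployment rate after four quarters ≈ 14.38%.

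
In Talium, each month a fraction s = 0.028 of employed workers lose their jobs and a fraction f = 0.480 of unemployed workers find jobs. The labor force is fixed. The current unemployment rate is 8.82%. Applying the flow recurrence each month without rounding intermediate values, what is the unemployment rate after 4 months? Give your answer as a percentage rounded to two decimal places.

Unemployment rate after four months ≈ 5.71%.

With a fixed labor force, u_{t+1} = u_t + s·(1−u_t) − f·u_t = u_t·(1−s−f) + s.
Here 1−s−f = 0.492 and s = 0.028.
u_1 = 0.088200 × 0.492 + 0.028 = 0.071394.
u_2 = 0.071394 × 0.492 + 0.028 = 0.063126.
u_3 = 0.063126 × 0.492 + 0.028 = 0.059058.
u_4 = 0.059058 × 0.492 + 0.028 = 0.057057.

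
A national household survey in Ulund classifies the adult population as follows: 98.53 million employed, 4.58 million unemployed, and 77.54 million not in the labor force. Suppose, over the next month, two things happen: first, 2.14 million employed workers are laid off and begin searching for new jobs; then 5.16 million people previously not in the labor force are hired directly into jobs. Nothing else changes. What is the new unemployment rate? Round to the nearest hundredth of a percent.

New unemployment rate ≈ 6.21%.

Initially, labor force = 98.53 + 4.58 = 103.11 million, so u = 4.58/103.11 = 4.44%.
After the first change, employed falls and unemployed rises by 2.14; labor force unchanged → E = 96.39, U = 6.72, labor force = 103.11 million.
After the second change, employed and labor force both rise by 5.16; unemployed unchanged → E = 101.55, U = 6.72, labor force = 108.27 million.
New unemployment rate = 6.72 / 108.27 = 6.21%.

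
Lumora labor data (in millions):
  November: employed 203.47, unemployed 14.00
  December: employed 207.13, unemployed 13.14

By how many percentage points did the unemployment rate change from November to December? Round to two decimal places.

The unemployment rate changed by −0.47 percentage points.

November: labor force = 203.47 + 14.00 = 217.47; u = 14.00/217.47 = 6.44%.
December: labor force = 207.13 + 13.14 = 220.27; u = 13.14/220.27 = 5.97%.
Change = 5.97% − 6.44% = −0.47 pp.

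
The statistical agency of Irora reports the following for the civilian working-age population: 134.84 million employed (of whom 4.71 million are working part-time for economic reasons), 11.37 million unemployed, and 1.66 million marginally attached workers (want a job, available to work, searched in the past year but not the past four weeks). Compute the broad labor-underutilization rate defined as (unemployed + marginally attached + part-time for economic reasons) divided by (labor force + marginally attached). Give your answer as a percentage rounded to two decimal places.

Labor force = 134.84 + 11.37 = 146.21 million.
Numerator = 11.37 + 1.66 + 4.71 = 17.74 million.
Denominator = 146.21 + 1.66 = 147.87 million.
Broad rate = 17.74 / 147.87 = 12.00%.

Broad underutilization rate ≈ 12.00%.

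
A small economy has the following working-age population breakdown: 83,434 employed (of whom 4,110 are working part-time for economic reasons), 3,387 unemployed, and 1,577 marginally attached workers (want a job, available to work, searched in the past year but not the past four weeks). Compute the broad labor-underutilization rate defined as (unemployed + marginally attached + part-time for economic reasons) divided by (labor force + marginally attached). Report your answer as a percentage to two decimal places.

Broad underutilization rate ≈ 10.26%.

Labor force = 83,434 + 3,387 = 86,821.
Numerator = 3,387 + 1,577 + 4,110 = 9,074.
Denominator = 86,821 + 1,577 = 88,398.
Broad rate = 9,074 / 88,398 = 10.26%.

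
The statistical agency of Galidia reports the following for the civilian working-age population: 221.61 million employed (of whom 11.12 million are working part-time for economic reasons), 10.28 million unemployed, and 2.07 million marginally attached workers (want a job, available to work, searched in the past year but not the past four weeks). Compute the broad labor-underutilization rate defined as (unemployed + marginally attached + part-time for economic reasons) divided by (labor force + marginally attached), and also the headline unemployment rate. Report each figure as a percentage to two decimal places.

Labor force = 221.61 + 10.28 = 231.89 million.
Numerator = 10.28 + 2.07 + 11.12 = 23.47 million.
Denominator = 231.89 + 2.07 = 233.96 million.
Broad rate = 23.47 / 233.96 = 10.03%.
Headline unemployment rate = 10.28 / 231.89 = 4.43%.

Broad underutilization rate ≈ 10.03%; headline unemployment rate ≈ 4.43%.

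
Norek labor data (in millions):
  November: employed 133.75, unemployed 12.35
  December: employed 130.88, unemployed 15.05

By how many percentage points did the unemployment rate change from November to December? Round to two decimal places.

The unemployment rate changed by +1.86 percentage points.

November: labor force = 133.75 + 12.35 = 146.10; u = 12.35/146.10 = 8.45%.
December: labor force = 130.88 + 15.05 = 145.93; u = 15.05/145.93 = 10.31%.
Change = 10.31% − 8.45% = +1.86 pp.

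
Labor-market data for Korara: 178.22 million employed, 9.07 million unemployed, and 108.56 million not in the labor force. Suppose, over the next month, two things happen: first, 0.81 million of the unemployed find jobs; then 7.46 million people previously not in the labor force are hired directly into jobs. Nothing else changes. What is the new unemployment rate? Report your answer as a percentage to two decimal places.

New unemployment rate ≈ 4.24%.

Initially, labor force = 178.22 + 9.07 = 187.29 million, so u = 9.07/187.29 = 4.84%.
After the first change, unemployed falls and employed rises by 0.81; labor force unchanged → E = 179.03, U = 8.26, labor force = 187.29 million.
After the second change, employed and labor force both rise by 7.46; unemployed unchanged → E = 186.49, U = 8.26, labor force = 194.75 million.
New unemployment rate = 8.26 / 194.75 = 4.24%.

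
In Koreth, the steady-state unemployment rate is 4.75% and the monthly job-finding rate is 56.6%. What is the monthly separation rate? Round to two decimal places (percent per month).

Separation rate ≈ 2.82% per month.

From u* = s/(s+f): s = u·f/(1−u).
s = 0.0475 × 56.6 / (1 − 0.0475) = 2.6885 / 0.9525 ≈ 2.82% per month.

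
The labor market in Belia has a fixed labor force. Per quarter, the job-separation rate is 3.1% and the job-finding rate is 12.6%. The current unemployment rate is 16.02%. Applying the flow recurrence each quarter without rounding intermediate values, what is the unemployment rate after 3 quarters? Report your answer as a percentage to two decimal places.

Unemployment rate after three quarters ≈ 17.51%.

With a fixed labor force, u_{t+1} = u_t + s·(1−u_t) − f·u_t = u_t·(1−s−f) + s.
Here 1−s−f = 0.843 and s = 0.031.
u_1 = 0.160200 × 0.843 + 0.031 = 0.166049.
u_2 = 0.166049 × 0.843 + 0.031 = 0.170979.
u_3 = 0.170979 × 0.843 + 0.031 = 0.175135.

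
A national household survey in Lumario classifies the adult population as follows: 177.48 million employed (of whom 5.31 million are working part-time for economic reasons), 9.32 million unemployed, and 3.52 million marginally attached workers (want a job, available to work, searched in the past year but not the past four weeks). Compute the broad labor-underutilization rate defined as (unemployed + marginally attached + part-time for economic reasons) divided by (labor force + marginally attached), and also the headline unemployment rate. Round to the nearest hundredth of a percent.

Labor force = 177.48 + 9.32 = 186.80 million.
Numerator = 9.32 + 3.52 + 5.31 = 18.15 million.
Denominator = 186.80 + 3.52 = 190.32 million.
Broad rate = 18.15 / 190.32 = 9.54%.
Headline unemployment rate = 9.32 / 186.80 = 4.99%.

Broad underutilization rate ≈ 9.54%; headline unemployment rate ≈ 4.99%.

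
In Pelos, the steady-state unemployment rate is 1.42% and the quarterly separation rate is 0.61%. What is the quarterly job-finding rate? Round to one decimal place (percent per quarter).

From u* = s/(s+f): f = s·(1−u)/u.
f = 0.61 × (1 − 0.0142) / 0.0142 = 0.6013 / 0.0142 ≈ 42.3% per quarter.

Job-finding rate ≈ 42.3% per quarter.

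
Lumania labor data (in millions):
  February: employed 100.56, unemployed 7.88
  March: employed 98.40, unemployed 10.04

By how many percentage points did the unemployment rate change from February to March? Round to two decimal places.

The unemployment rate changed by +1.99 percentage points.

February: labor force = 100.56 + 7.88 = 108.44; u = 7.88/108.44 = 7.27%.
March: labor force = 98.40 + 10.04 = 108.44; u = 10.04/108.44 = 9.26%.
Change = 9.26% − 7.27% = +1.99 pp.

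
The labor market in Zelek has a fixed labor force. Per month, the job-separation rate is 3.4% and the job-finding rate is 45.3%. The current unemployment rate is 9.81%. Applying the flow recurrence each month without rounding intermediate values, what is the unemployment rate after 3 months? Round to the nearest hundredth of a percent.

Unemployment rate after three months ≈ 7.36%.

With a fixed labor force, u_{t+1} = u_t + s·(1−u_t) − f·u_t = u_t·(1−s−f) + s.
Here 1−s−f = 0.513 and s = 0.034.
u_1 = 0.098100 × 0.513 + 0.034 = 0.084325.
u_2 = 0.084325 × 0.513 + 0.034 = 0.077259.
u_3 = 0.077259 × 0.513 + 0.034 = 0.073634.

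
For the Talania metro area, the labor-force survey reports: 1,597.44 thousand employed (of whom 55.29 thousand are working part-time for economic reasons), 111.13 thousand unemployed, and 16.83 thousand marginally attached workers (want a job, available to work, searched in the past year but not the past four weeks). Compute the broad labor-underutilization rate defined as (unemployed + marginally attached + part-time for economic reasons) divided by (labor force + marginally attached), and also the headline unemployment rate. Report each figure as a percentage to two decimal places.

Broad underutilization rate ≈ 10.62%; headline unemployment rate ≈ 6.50%.

Labor force = 1,597.44 + 111.13 = 1,708.57 thousand.
Numerator = 111.13 + 16.83 + 55.29 = 183.25 thousand.
Denominator = 1,708.57 + 16.83 = 1,725.40 thousand.
Broad rate = 183.25 / 1,725.40 = 10.62%.
Headline unemployment rate = 111.13 / 1,708.57 = 6.50%.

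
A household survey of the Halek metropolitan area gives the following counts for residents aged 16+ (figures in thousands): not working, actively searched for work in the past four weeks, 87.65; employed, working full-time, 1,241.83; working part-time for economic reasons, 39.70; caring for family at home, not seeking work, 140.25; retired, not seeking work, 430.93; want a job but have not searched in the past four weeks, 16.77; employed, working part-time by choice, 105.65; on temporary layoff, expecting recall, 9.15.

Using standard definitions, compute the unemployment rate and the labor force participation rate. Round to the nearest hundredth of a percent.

Employed = 1,241.83 + 39.70 + 105.65 = 1,387.18 thousand (anyone who worked, including part-time for economic reasons, counts as employed).
Unemployed = 87.65 + 9.15 = 96.80 thousand (jobless and actively searching, or on temporary layoff).
Labor force = 1,387.18 + 96.80 = 1,483.98 thousand.
Not in labor force = 140.25 + 430.93 + 16.77 = 587.95 thousand (those not working and not actively searching are outside the labor force — including those who want a job but have given up searching).
Civilian working-age population = 1,483.98 + 587.95 = 2,071.93 thousand.
Unemployment rate = 96.80 / 1,483.98 = 6.52%.
Labor force participation rate = 1,483.98 / 2,071.93 = 71.62%.

Unemployment rate ≈ 6.52%; labor force participation rate ≈ 71.62%.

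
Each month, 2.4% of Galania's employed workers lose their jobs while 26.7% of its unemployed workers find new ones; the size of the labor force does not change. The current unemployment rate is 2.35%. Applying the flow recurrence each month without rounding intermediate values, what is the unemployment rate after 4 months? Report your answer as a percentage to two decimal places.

With a fixed labor force, u_{t+1} = u_t + s·(1−u_t) − f·u_t = u_t·(1−s−f) + s.
Here 1−s−f = 0.709 and s = 0.024.
u_1 = 0.023500 × 0.709 + 0.024 = 0.040662.
u_2 = 0.040662 × 0.709 + 0.024 = 0.052829.
u_3 = 0.052829 × 0.709 + 0.024 = 0.061456.
u_4 = 0.061456 × 0.709 + 0.024 = 0.067572.

Unemployment rate after four months ≈ 6.76%.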